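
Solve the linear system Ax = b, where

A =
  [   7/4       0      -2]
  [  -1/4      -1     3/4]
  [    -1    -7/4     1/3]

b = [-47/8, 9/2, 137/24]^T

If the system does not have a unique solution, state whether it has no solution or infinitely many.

x_1 = -1/2, x_2 = -5/2, x_3 = 5/2

Row-reduce the augmented matrix:
R1 ← R1 / (7/4).
R2 ← R2 + 1/4·R1.
R3 ← R3 + 1·R1.
R2 ← R2 / (-1).
R3 ← R3 + 7/4·R2.
R3 ← R3 / (-545/336).
R1 ← R1 + 8/7·R3.
R2 ← R2 + 13/28·R3.
Reading off the reduced rows gives x_1 = -1/2, x_2 = -5/2, x_3 = 5/2.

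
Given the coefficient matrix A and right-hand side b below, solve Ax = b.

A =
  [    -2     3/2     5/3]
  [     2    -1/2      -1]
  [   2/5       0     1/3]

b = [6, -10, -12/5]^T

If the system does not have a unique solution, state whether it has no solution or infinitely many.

Row-reduce the augmented matrix:
R1 ← R1 / (-2).
R2 ← R2 − 2·R1.
R3 ← R3 − 2/5·R1.
R1 ← R1 + 3/4·R2.
R3 ← R3 − 3/10·R2.
R3 ← R3 / (7/15).
R1 ← R1 + 1/3·R3.
R2 ← R2 − 2/3·R3.
Reading off the reduced rows gives x_1 = -6, x_2 = -4, x_3 = 0.

x_1 = -6, x_2 = -4, x_3 = 0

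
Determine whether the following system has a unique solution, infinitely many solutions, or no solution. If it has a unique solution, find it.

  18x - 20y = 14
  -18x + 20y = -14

Row-reduce:
R1 ← R1 / (18).
R2 ← R2 + 18·R1.
Rank is 1 with 2 unknowns, leaving y free.

infinitely many solutions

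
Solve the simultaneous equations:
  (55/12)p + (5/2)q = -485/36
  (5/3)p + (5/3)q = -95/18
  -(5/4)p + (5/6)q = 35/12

p = -8/3, q = -1/2

Row-reduce the augmented matrix:
R1 ← R1 / (55/12).
R2 ← R2 − 5/3·R1.
R3 ← R3 + 5/4·R1.
R2 ← R2 / (25/33).
R1 ← R1 − 6/11·R2.
R3 ← R3 − 50/33·R2.
R3 reduces to 0 = 0, so the extra equation is consistent.
Reading off the reduced rows gives p = -8/3, q = -1/2.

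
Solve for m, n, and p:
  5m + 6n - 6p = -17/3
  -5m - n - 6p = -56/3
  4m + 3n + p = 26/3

Row-reduce the augmented matrix:
R1 ← R1 / (5).
R2 ← R2 + 5·R1.
R3 ← R3 − 4·R1.
R2 ← R2 / (5).
R1 ← R1 − 6/5·R2.
R3 ← R3 + 9/5·R2.
R3 ← R3 / (37/25).
R1 ← R1 − 42/25·R3.
R2 ← R2 + 12/5·R3.
Reading off the reduced rows gives m = -1/3, n = 7/3, p = 3.

m = -1/3, n = 7/3, p = 3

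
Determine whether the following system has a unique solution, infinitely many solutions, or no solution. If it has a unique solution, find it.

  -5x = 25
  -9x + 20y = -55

Row-reduce the augmented matrix:
R1 ← R1 / (-5).
R2 ← R2 + 9·R1.
R2 ← R2 / (20).
Reading off the reduced rows gives x = -5, y = -5.

x = -5, y = -5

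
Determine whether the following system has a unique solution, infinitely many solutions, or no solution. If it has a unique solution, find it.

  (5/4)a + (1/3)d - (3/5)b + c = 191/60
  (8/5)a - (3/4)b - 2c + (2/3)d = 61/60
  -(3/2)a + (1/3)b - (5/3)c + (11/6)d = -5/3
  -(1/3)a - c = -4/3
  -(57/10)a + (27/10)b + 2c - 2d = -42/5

Row-reduce the augmented matrix:
R1 ← R1 / (5/4).
R2 ← R2 − 8/5·R1.
R3 ← R3 + 3/2·R1.
R4 ← R4 + 1/3·R1.
R5 ← R5 + 57/10·R1.
R2 ← R2 / (9/500).
R1 ← R1 + 12/25·R2.
R3 ← R3 + 29/75·R2.
R4 ← R4 + 4/25·R2.
R5 ← R5 + 9/250·R2.
R3 ← R3 / (-1915/27).
R1 ← R1 + 260/3·R3.
R2 ← R2 + 1640/9·R3.
R4 ← R4 + 269/9·R3.
R4 ← R4 / (-30731/34470).
R1 ← R1 + 2714/1149·R4.
R2 ← R2 + 2164/383·R4.
R3 ← R3 + 399/3830·R4.
R5 reduces to 0 = 0, so the extra equation is consistent.
Reading off the reduced rows gives a = 1, b = -1, c = 1, d = 1.

a = 1, b = -1, c = 1, d = 1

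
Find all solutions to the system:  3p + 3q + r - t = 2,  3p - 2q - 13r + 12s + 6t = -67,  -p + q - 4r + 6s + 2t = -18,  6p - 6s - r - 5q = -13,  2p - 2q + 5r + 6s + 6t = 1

infinitely many solutions

Row-reduce:
R1 ← R1 / (3).
R2 ← R2 − 3·R1.
R3 ← R3 + 1·R1.
R4 ← R4 − 6·R1.
R5 ← R5 − 2·R1.
R2 ← R2 / (-5).
R1 ← R1 − 1·R2.
R3 ← R3 − 2·R2.
R4 ← R4 + 11·R2.
R5 ← R5 + 4·R2.
R3 ← R3 / (-139/15).
R1 ← R1 + 37/15·R3.
R2 ← R2 − 14/5·R3.
R4 ← R4 − 139/5·R3.
R5 ← R5 − 233/15·R3.
Swap R4 and R5.
R4 ← R4 / (2016/139).
R1 ← R1 + 66/139·R4.
R2 ← R2 − 120/139·R4.
R3 ← R3 + 162/139·R4.
Rank is 4 with 5 unknowns, leaving t free.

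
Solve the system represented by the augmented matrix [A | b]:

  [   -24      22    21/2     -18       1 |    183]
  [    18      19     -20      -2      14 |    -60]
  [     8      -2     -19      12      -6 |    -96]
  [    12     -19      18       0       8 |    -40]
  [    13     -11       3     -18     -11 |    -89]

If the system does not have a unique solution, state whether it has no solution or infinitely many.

no solution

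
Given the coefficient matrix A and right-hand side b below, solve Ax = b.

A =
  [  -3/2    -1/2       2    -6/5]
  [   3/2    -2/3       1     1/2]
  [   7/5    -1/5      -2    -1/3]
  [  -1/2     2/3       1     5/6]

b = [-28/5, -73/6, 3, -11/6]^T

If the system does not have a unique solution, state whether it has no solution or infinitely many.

x_1 = -6, x_2 = -2, x_3 = -6, x_4 = 3

Row-reduce the augmented matrix:
R1 ← R1 / (-3/2).
R2 ← R2 − 3/2·R1.
R3 ← R3 − 7/5·R1.
R4 ← R4 + 1/2·R1.
R2 ← R2 / (-7/6).
R1 ← R1 − 1/3·R2.
R3 ← R3 + 2/3·R2.
R4 ← R4 − 5/6·R2.
R3 ← R3 / (-194/105).
R1 ← R1 + 10/21·R3.
R2 ← R2 + 18/7·R3.
R4 ← R4 − 52/21·R3.
R4 ← R4 / (-329/485).
R1 ← R1 − 1268/1455·R4.
R2 ← R2 − 1002/485·R4.
R3 ← R3 − 553/970·R4.
Reading off the reduced rows gives x_1 = -6, x_2 = -2, x_3 = -6, x_4 = 3.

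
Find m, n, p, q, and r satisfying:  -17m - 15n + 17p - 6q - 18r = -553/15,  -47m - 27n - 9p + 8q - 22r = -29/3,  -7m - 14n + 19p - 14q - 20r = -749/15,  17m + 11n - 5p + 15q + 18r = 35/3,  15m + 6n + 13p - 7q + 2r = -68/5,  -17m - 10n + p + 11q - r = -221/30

Row-reduce the augmented matrix:
R1 ← R1 / (-17).
R2 ← R2 + 47·R1.
R3 ← R3 + 7·R1.
R4 ← R4 − 17·R1.
R5 ← R5 − 15·R1.
R6 ← R6 + 17·R1.
R2 ← R2 / (246/17).
R1 ← R1 − 15/17·R2.
R3 ← R3 + 133/17·R2.
R4 ← R4 + 4·R2.
R5 ← R5 + 123/17·R2.
R6 ← R6 − 5·R2.
R3 ← R3 / (-2248/123).
R1 ← R1 − 99/41·R3.
R2 ← R2 + 476/123·R3.
R4 ← R4 + 428/123·R3.
R6 ← R6 − 412/123·R3.
R4 ← R4 / (8689/562).
R1 ← R1 + 2053/2248·R4.
R2 ← R2 − 745/562·R4.
R3 ← R3 + 217/2248·R4.
R6 ← R6 − 4961/562·R4.
Swap R5 and R6.
R5 ← R5 / (32427/8689).
R1 ← R1 − 1947/17378·R5.
R2 ← R2 − 6840/8689·R5.
R3 ← R3 + 1521/17378·R5.
R4 ← R4 − 4054/8689·R5.
R6 reduces to 0 = 0, so the extra equation is consistent.
Reading off the reduced rows gives m = -5/3, n = 3, p = -4/5, q = -2/5, r = 1/2.

m = -5/3, n = 3, p = -4/5, q = -2/5, r = 1/2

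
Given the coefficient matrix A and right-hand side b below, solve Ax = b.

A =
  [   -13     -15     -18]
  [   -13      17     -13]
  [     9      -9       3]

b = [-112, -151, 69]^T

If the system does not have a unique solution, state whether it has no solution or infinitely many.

Row-reduce the augmented matrix:
R1 ← R1 / (-13).
R2 ← R2 + 13·R1.
R3 ← R3 − 9·R1.
R2 ← R2 / (32).
R1 ← R1 − 15/13·R2.
R3 ← R3 + 252/13·R2.
R3 ← R3 / (-669/104).
R1 ← R1 − 501/416·R3.
R2 ← R2 − 5/32·R3.
Reading off the reduced rows gives x_1 = 4, x_2 = -2, x_3 = 5.

x_1 = 4, x_2 = -2, x_3 = 5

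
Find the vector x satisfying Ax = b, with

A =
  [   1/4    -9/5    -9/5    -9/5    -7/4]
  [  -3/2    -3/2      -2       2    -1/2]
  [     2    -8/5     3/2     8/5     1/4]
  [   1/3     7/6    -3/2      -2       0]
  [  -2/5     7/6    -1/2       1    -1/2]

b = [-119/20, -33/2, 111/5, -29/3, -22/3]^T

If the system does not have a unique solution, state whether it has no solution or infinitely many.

Row-reduce the augmented matrix:
R1 ← R1 / (1/4).
R2 ← R2 + 3/2·R1.
R3 ← R3 − 2·R1.
R4 ← R4 − 1/3·R1.
R5 ← R5 + 2/5·R1.
R2 ← R2 / (-123/10).
R1 ← R1 + 36/5·R2.
R3 ← R3 − 64/5·R2.
R4 ← R4 − 107/30·R2.
R5 ← R5 + 257/150·R2.
R3 ← R3 / (3173/1230).
R1 ← R1 − 12/41·R3.
R2 ← R2 − 128/123·R3.
R4 ← R4 + 2075/738·R3.
R5 ← R5 + 5893/3690·R3.
R4 ← R4 / (50506/9519).
R1 ← R1 + 8964/3173·R4.
R2 ← R2 + 6488/3173·R4.
R3 ← R3 − 8416/3173·R4.
R5 ← R5 − 170471/47595·R4.
R5 ← R5 / (-4596119/3030360).
R1 ← R1 − 14729/50506·R5.
R2 ← R2 − 15427/25253·R5.
R3 ← R3 + 633/50506·R5.
R4 ← R4 − 83711/202024·R5.
Reading off the reduced rows gives x_1 = 5, x_2 = -2, x_3 = 6, x_4 = 0, x_5 = 0.

x_1 = 5, x_2 = -2, x_3 = 6, x_4 = 0, x_5 = 0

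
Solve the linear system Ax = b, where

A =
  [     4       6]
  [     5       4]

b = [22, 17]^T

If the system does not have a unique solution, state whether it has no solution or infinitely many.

x_1 = 1, x_2 = 3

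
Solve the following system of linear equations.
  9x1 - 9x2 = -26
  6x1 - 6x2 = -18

no solution

Row-reduce:
R1 ← R1 / (9).
R2 ← R2 − 6·R1.
Row 2 reduces to 0 = -2/3, a contradiction. The system is inconsistent.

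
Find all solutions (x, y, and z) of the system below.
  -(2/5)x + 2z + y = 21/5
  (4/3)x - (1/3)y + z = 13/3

Row-reduce:
R1 ← R1 / (-2/5).
R2 ← R2 − 4/3·R1.
R2 ← R2 / (3).
R1 ← R1 + 5/2·R2.
Rank is 2 with 3 unknowns, leaving z free.

infinitely many solutions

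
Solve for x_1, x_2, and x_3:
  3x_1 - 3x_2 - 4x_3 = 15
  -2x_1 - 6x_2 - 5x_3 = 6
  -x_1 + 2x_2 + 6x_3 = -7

x_1 = 3, x_2 = -2, x_3 = 0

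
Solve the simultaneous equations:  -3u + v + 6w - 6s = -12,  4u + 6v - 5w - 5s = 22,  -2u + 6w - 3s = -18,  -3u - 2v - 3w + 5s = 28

Row-reduce the augmented matrix:
R1 ← R1 / (-3).
R2 ← R2 − 4·R1.
R3 ← R3 + 2·R1.
R4 ← R4 + 3·R1.
R2 ← R2 / (22/3).
R1 ← R1 + 1/3·R2.
R3 ← R3 + 2/3·R2.
R4 ← R4 + 3·R2.
R3 ← R3 / (25/11).
R1 ← R1 + 41/22·R3.
R2 ← R2 − 9/22·R3.
R4 ← R4 + 171/22·R3.
R4 ← R4 / (253/50).
R1 ← R1 − 63/50·R4.
R2 ← R2 + 87/50·R4.
R3 ← R3 + 2/25·R4.
Reading off the reduced rows gives u = -6, v = 6, w = -4, s = 2.

u = -6, v = 6, w = -4, s = 2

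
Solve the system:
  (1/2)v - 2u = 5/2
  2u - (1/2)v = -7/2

Row-reduce:
R1 ← R1 / (-2).
R2 ← R2 − 2·R1.
Row 2 reduces to 0 = -1, a contradiction. The system is inconsistent.

no solution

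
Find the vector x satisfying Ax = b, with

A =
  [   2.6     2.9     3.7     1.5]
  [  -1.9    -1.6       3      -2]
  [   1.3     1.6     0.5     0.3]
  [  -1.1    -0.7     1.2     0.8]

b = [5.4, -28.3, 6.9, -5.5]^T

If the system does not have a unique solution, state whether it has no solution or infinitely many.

x_1 = 1, x_2 = 4, x_3 = -4, x_4 = 4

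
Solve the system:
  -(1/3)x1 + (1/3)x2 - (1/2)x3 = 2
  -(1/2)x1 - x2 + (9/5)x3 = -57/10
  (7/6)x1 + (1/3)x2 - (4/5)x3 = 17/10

Row-reduce:
R1 ← R1 / (-1/3).
R2 ← R2 + 1/2·R1.
R3 ← R3 − 7/6·R1.
R2 ← R2 / (-3/2).
R1 ← R1 + 1·R2.
R3 ← R3 − 3/2·R2.
Rank is 2 with 3 unknowns, leaving x3 free.

infinitely many solutions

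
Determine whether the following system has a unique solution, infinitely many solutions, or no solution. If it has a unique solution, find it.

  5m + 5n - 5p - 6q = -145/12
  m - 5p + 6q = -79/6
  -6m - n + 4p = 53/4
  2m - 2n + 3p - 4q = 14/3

Row-reduce the augmented matrix:
R1 ← R1 / (5).
R2 ← R2 − 1·R1.
R3 ← R3 + 6·R1.
R4 ← R4 − 2·R1.
R2 ← R2 / (-1).
R1 ← R1 − 1·R2.
R3 ← R3 − 5·R2.
R4 ← R4 + 4·R2.
R3 ← R3 / (-22).
R1 ← R1 + 5·R3.
R2 ← R2 − 4·R3.
R4 ← R4 − 21·R3.
R4 ← R4 / (-32/11).
R1 ← R1 + 6/11·R4.
R2 ← R2 + 108/55·R4.
R3 ← R3 + 72/55·R4.
Reading off the reduced rows gives m = -2/3, n = 3/4, p = 5/2, q = 0.

m = -2/3, n = 3/4, p = 5/2, q = 0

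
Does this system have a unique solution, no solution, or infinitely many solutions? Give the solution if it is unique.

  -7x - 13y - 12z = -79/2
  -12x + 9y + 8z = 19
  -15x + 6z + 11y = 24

x = 1/2, y = 3, z = -1/4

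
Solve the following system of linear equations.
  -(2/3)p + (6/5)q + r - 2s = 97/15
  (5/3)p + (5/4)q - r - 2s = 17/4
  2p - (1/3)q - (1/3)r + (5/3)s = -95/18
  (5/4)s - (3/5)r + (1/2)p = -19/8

Row-reduce the augmented matrix:
R1 ← R1 / (-2/3).
R2 ← R2 − 5/3·R1.
R3 ← R3 − 2·R1.
R4 ← R4 − 1/2·R1.
R2 ← R2 / (17/4).
R1 ← R1 + 9/5·R2.
R3 ← R3 − 49/15·R2.
R4 ← R4 − 9/10·R2.
R3 ← R3 / (386/255).
R1 ← R1 + 147/170·R3.
R2 ← R2 − 6/17·R3.
R4 ← R4 + 57/340·R3.
R4 ← R4 / (10409/7720).
R1 ← R1 − 489/772·R4.
R2 ← R2 + 365/193·R4.
R3 ← R3 − 267/386·R4.
Reading off the reduced rows gives p = -1, q = 7/3, r = 0, s = -3/2.

p = -1, q = 7/3, r = 0, s = -3/2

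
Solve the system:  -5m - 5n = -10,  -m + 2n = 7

m = -1, n = 3

From equation 2: m = -7 + 2·n.
Substitute into equation 1 and solve: n = 3.
Then m = -1.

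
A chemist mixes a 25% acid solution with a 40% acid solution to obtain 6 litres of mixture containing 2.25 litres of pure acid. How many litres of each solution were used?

litres of solution A: 1, litres of solution B: 5

Let a = litres of solution A, b = litres of solution B.
  a + b = 6
  (1/4)a + (2/5)b = 9/4
Row-reduce the augmented matrix:
R2 ← R2 − 1/4·R1.
R2 ← R2 / (3/20).
R1 ← R1 − 1·R2.
Reading off the reduced rows gives a = 1, b = 5.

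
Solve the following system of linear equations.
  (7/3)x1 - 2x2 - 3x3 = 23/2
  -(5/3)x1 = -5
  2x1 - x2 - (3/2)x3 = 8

no solution

Row-reduce:
R1 ← R1 / (7/3).
R2 ← R2 + 5/3·R1.
R3 ← R3 − 2·R1.
R2 ← R2 / (-10/7).
R1 ← R1 + 6/7·R2.
R3 ← R3 − 5/7·R2.
Row 3 reduces to 0 = -1/4, a contradiction. The system is inconsistent.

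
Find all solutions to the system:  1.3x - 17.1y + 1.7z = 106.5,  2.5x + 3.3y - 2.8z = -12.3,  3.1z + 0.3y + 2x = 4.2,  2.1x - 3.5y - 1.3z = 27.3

Row-reduce the augmented matrix:
R1 ← R1 / (13/10).
R2 ← R2 − 5/2·R1.
R3 ← R3 − 2·R1.
R4 ← R4 − 21/10·R1.
R2 ← R2 / (2352/65).
R1 ← R1 + 171/13·R2.
R3 ← R3 − 3459/130·R2.
R4 ← R4 − 1568/65·R2.
R3 ← R3 / (77577/15680).
R1 ← R1 + 1409/1568·R3.
R2 ← R2 + 263/1568·R3.
R4 reduces to 0 = 0, so the extra equation is consistent.
Reading off the reduced rows gives x = 3, y = -6, z = 0.

x = 3, y = -6, z = 0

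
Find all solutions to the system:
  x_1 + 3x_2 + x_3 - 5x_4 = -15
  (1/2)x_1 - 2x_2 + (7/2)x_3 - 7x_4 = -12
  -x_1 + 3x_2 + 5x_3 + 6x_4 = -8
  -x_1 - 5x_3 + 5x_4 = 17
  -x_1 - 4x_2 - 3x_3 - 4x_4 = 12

no solution

Row-reduce:
R2 ← R2 − 1/2·R1.
R3 ← R3 + 1·R1.
R4 ← R4 + 1·R1.
R5 ← R5 + 1·R1.
R2 ← R2 / (-7/2).
R1 ← R1 − 3·R2.
R3 ← R3 − 6·R2.
R4 ← R4 − 3·R2.
R5 ← R5 + 1·R2.
R3 ← R3 / (78/7).
R1 ← R1 − 25/7·R3.
R2 ← R2 + 6/7·R3.
R4 ← R4 + 10/7·R3.
R5 ← R5 + 20/7·R3.
R4 ← R4 / (-184/39).
R1 ← R1 + 523/78·R4.
R2 ← R2 − 10/13·R4.
R3 ← R3 + 47/78·R4.
R5 ← R5 + 368/39·R4.
Row 5 reduces to 0 = 2, a contradiction. The system is inconsistent.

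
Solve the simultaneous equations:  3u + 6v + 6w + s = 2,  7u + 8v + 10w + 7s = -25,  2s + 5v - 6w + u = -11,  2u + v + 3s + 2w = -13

Row-reduce:
R1 ← R1 / (3).
R2 ← R2 − 7·R1.
R3 ← R3 − 1·R1.
R4 ← R4 − 2·R1.
R2 ← R2 / (-6).
R1 ← R1 − 2·R2.
R3 ← R3 − 3·R2.
R4 ← R4 + 3·R2.
R3 ← R3 / (-10).
R1 ← R1 − 2/3·R3.
R2 ← R2 − 2/3·R3.
Row 4 reduces to 0 = 1/2, a contradiction. The system is inconsistent.

no solution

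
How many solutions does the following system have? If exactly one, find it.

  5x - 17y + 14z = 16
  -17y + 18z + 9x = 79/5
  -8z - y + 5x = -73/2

x = -14/5, y = 1/2, z = 11/4

Row-reduce the augmented matrix:
R1 ← R1 / (5).
R2 ← R2 − 9·R1.
R3 ← R3 − 5·R1.
R2 ← R2 / (68/5).
R1 ← R1 + 17/5·R2.
R3 ← R3 − 16·R2.
R3 ← R3 / (-230/17).
R1 ← R1 − 1·R3.
R2 ← R2 + 9/17·R3.
Reading off the reduced rows gives x = -14/5, y = 1/2, z = 11/4.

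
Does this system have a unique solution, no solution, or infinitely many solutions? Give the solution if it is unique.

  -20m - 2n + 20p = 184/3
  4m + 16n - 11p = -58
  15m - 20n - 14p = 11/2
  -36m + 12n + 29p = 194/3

m = -3/2, n = -7/3, p = 4/3

Row-reduce the augmented matrix:
R1 ← R1 / (-20).
R2 ← R2 − 4·R1.
R3 ← R3 − 15·R1.
R4 ← R4 + 36·R1.
R2 ← R2 / (78/5).
R1 ← R1 − 1/10·R2.
R3 ← R3 + 43/2·R2.
R4 ← R4 − 78/5·R2.
R3 ← R3 / (-1349/156).
R1 ← R1 + 149/156·R3.
R2 ← R2 + 35/78·R3.
R4 reduces to 0 = 0, so the extra equation is consistent.
Reading off the reduced rows gives m = -3/2, n = -7/3, p = 4/3.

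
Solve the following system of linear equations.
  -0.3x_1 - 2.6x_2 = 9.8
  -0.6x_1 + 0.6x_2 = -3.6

Row-reduce the augmented matrix:
R1 ← R1 / (-3/10).
R2 ← R2 + 3/5·R1.
R2 ← R2 / (29/5).
R1 ← R1 − 26/3·R2.
Reading off the reduced rows gives x_1 = 2, x_2 = -4.

x_1 = 2, x_2 = -4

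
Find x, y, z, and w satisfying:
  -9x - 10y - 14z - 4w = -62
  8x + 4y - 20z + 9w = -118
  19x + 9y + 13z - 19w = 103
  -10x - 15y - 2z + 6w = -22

Row-reduce the augmented matrix:
R1 ← R1 / (-9).
R2 ← R2 − 8·R1.
R3 ← R3 − 19·R1.
R4 ← R4 + 10·R1.
R2 ← R2 / (-44/9).
R1 ← R1 − 10/9·R2.
R3 ← R3 + 109/9·R2.
R4 ← R4 + 35/9·R2.
R3 ← R3 / (702/11).
R1 ← R1 + 64/11·R3.
R2 ← R2 − 73/11·R3.
R4 ← R4 − 433/11·R3.
R4 ← R4 / (88061/2808).
R1 ← R1 + 1439/702·R4.
R2 ← R2 − 8825/2808·R4.
R3 ← R3 + 1801/2808·R4.
Reading off the reduced rows gives x = 0, y = 0, z = 5, w = -2.

x = 0, y = 0, z = 5, w = -2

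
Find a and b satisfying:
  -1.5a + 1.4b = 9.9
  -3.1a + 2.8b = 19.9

Row-reduce the augmented matrix:
R1 ← R1 / (-3/2).
R2 ← R2 + 31/10·R1.
R2 ← R2 / (-7/75).
R1 ← R1 + 14/15·R2.
Reading off the reduced rows gives a = -1, b = 6.

a = -1, b = 6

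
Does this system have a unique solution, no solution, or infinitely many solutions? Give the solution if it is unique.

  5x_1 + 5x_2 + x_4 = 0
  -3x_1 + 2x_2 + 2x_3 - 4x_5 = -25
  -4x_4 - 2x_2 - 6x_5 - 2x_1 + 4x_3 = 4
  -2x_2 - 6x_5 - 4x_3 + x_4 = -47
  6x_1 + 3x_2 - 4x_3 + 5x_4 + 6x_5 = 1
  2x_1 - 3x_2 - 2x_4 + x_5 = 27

Row-reduce the augmented matrix:
R1 ← R1 / (5).
R2 ← R2 + 3·R1.
R3 ← R3 + 2·R1.
R5 ← R5 − 6·R1.
R6 ← R6 − 2·R1.
R2 ← R2 / (5).
R1 ← R1 − 1·R2.
R4 ← R4 + 2·R2.
R5 ← R5 + 3·R2.
R6 ← R6 + 5·R2.
R3 ← R3 / (4).
R1 ← R1 + 2/5·R3.
R2 ← R2 − 2/5·R3.
R4 ← R4 + 16/5·R3.
R5 ← R5 + 14/5·R3.
R6 ← R6 − 2·R3.
R4 ← R4 / (-41/25).
R1 ← R1 + 7/25·R4.
R2 ← R2 − 12/25·R4.
R3 ← R3 + 9/10·R4.
R5 ← R5 − 41/25·R4.
R5 ← R5 / (-13).
R1 ← R1 − 95/41·R5.
R2 ← R2 + 157/41·R5.
R3 ← R3 − 435/82·R5.
R4 ← R4 − 310/41·R5.
R6 reduces to 0 = 0, so the extra equation is consistent.
Reading off the reduced rows gives x_1 = 3, x_2 = -2, x_3 = 4, x_4 = -5, x_5 = 5.

x_1 = 3, x_2 = -2, x_3 = 4, x_4 = -5, x_5 = 5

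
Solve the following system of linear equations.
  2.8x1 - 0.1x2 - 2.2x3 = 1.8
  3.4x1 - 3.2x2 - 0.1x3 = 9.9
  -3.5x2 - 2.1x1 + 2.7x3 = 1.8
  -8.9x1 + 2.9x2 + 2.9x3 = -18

x1 = 3, x2 = 0, x3 = 3

Row-reduce the augmented matrix:
R1 ← R1 / (14/5).
R2 ← R2 − 17/5·R1.
R3 ← R3 + 21/10·R1.
R4 ← R4 + 89/10·R1.
R2 ← R2 / (-431/140).
R1 ← R1 + 1/28·R2.
R3 ← R3 + 143/40·R2.
R4 ← R4 − 723/280·R2.
R3 ← R3 / (-16689/8620).
R1 ← R1 + 703/862·R3.
R2 ← R2 + 360/431·R3.
R4 ← R4 + 16689/8620·R3.
R4 reduces to 0 = 0, so the extra equation is consistent.
Reading off the reduced rows gives x1 = 3, x2 = 0, x3 = 3.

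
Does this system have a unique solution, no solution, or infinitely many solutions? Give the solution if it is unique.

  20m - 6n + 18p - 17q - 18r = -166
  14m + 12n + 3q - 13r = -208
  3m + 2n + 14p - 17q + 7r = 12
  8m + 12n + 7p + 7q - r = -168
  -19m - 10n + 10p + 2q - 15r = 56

m = -6, n = -5, p = -4, q = -4, r = 4

Row-reduce the augmented matrix:
R1 ← R1 / (20).
R2 ← R2 − 14·R1.
R3 ← R3 − 3·R1.
R4 ← R4 − 8·R1.
R5 ← R5 + 19·R1.
R2 ← R2 / (81/5).
R1 ← R1 + 3/10·R2.
R3 ← R3 − 29/10·R2.
R4 ← R4 − 72/5·R2.
R5 ← R5 + 157/10·R2.
R3 ← R3 / (122/9).
R1 ← R1 − 2/3·R3.
R2 ← R2 + 7/9·R3.
R4 ← R4 − 11·R3.
R5 ← R5 − 134/9·R3.
R4 ← R4 / (31723/2196).
R1 ← R1 − 49/183·R4.
R2 ← R2 + 137/2196·R4.
R3 ← R3 + 2773/2196·R4.
R5 ← R5 − 10481/549·R4.
R5 ← R5 / (-1313483/31723).
R1 ← R1 + 43223/31723·R5.
R2 ← R2 − 33629/63446·R5.
R3 ← R3 − 19058/31723·R5.
R4 ← R4 + 3017/31723·R5.
Reading off the reduced rows gives m = -6, n = -5, p = -4, q = -4, r = 4.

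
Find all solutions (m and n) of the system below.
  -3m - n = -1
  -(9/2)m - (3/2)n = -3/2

infinitely many solutions

Row-reduce:
R1 ← R1 / (-3).
R2 ← R2 + 9/2·R1.
Rank is 1 with 2 unknowns, leaving n free.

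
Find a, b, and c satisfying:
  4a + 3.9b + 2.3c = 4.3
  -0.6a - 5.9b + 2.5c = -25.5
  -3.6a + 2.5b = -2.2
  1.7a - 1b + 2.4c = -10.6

a = 2, b = 2, c = -5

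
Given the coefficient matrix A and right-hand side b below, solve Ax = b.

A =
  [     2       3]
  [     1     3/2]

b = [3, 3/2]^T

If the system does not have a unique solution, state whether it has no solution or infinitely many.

infinitely many solutions

Row-reduce:
R1 ← R1 / (2).
R2 ← R2 − 1·R1.
Rank is 1 with 2 unknowns, leaving x_2 free.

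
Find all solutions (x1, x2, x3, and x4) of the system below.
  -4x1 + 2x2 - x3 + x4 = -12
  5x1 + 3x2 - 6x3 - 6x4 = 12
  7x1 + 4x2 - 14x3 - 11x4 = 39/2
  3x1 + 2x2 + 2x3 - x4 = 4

Row-reduce:
R1 ← R1 / (-4).
R2 ← R2 − 5·R1.
R3 ← R3 − 7·R1.
R4 ← R4 − 3·R1.
R2 ← R2 / (11/2).
R1 ← R1 + 1/2·R2.
R3 ← R3 − 15/2·R2.
R4 ← R4 − 7/2·R2.
R3 ← R3 / (-129/22).
R1 ← R1 + 9/22·R3.
R2 ← R2 + 29/22·R3.
R4 ← R4 − 129/22·R3.
Row 4 reduces to 0 = -1/2, a contradiction. The system is inconsistent.

no solution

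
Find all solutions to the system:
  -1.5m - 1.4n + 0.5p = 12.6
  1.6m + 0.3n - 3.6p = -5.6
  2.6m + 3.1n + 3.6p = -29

Row-reduce the augmented matrix:
R1 ← R1 / (-3/2).
R2 ← R2 − 8/5·R1.
R3 ← R3 − 13/5·R1.
R2 ← R2 / (-179/150).
R1 ← R1 − 14/15·R2.
R3 ← R3 − 101/150·R2.
R3 ← R3 / (2449/895).
R1 ← R1 + 489/179·R3.
R2 ← R2 − 460/179·R3.
Reading off the reduced rows gives m = -5, n = -4, p = -1.

m = -5, n = -4, p = -1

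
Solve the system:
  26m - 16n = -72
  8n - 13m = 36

Row-reduce:
R1 ← R1 / (26).
R2 ← R2 + 13·R1.
Rank is 1 with 2 unknowns, leaving n free.

infinitely many solutions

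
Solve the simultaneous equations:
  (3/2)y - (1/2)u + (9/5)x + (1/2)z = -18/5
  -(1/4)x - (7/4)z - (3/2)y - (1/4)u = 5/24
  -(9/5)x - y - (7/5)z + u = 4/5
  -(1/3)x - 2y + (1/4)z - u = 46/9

x = -1/3, y = -5/2, z = 2, u = 1/2

Row-reduce the augmented matrix:
R1 ← R1 / (9/5).
R2 ← R2 + 1/4·R1.
R3 ← R3 + 9/5·R1.
R4 ← R4 + 1/3·R1.
R2 ← R2 / (-31/24).
R1 ← R1 − 5/6·R2.
R3 ← R3 − 1/2·R2.
R4 ← R4 + 31/18·R2.
R3 ← R3 / (-721/465).
R1 ← R1 + 25/31·R3.
R2 ← R2 − 121/93·R3.
R4 ← R4 − 31/12·R3.
R4 ← R4 / (-49/1236).
R1 ← R1 + 70/103·R4.
R2 ← R2 − 58/103·R4.
R3 ← R3 + 25/103·R4.
Reading off the reduced rows gives x = -1/3, y = -5/2, z = 2, u = 1/2.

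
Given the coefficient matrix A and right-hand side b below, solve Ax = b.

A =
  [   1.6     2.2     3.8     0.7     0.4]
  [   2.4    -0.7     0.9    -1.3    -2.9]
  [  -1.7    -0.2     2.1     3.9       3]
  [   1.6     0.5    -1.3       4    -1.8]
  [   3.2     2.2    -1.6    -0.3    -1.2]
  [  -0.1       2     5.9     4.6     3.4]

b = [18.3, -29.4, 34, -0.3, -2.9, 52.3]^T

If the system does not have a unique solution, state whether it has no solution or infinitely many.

x_1 = -2, x_2 = 6, x_3 = 1, x_4 = 3, x_5 = 6

Row-reduce the augmented matrix:
R1 ← R1 / (8/5).
R2 ← R2 − 12/5·R1.
R3 ← R3 + 17/10·R1.
R4 ← R4 − 8/5·R1.
R5 ← R5 − 16/5·R1.
R6 ← R6 + 1/10·R1.
R2 ← R2 / (-4).
R1 ← R1 − 11/8·R2.
R3 ← R3 − 171/80·R2.
R4 ← R4 + 17/10·R2.
R5 ← R5 + 11/5·R2.
R6 ← R6 − 171/80·R2.
R3 ← R3 / (1429/400).
R1 ← R1 − 29/40·R3.
R2 ← R2 − 6/5·R3.
R4 ← R4 + 153/50·R3.
R5 ← R5 + 164/25·R3.
R6 ← R6 − 1429/400·R3.
R4 ← R4 / (823183/114320).
R1 ← R1 + 24187/22864·R4.
R2 ← R2 + 12587/22864·R4.
R3 ← R3 − 21683/22864·R4.
R5 ← R5 − 664617/114320·R4.
R5 ← R5 / (18767767/8231830).
R1 ← R1 + 1938877/1646366·R5.
R2 ← R2 − 658741/1646366·R5.
R3 ← R3 − 582217/1646366·R5.
R4 ← R4 − 70782/823183·R5.
R6 reduces to 0 = 0, so the extra equation is consistent.
Reading off the reduced rows gives x_1 = -2, x_2 = 6, x_3 = 1, x_4 = 3, x_5 = 6.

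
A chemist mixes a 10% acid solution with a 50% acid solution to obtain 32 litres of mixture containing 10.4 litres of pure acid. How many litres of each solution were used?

litres of solution A: 14, litres of solution B: 18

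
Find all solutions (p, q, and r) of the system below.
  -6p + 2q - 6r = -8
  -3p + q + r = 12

infinitely many solutions

Row-reduce:
R1 ← R1 / (-6).
R2 ← R2 + 3·R1.
R2 ← R2 / (4).
R1 ← R1 − 1·R2.
Rank is 2 with 3 unknowns, leaving q free.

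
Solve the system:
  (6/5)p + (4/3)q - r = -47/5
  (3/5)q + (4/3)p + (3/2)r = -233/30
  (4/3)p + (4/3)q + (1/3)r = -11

p = -2, q = -6, r = -1

Row-reduce the augmented matrix:
R1 ← R1 / (6/5).
R2 ← R2 − 4/3·R1.
R3 ← R3 − 4/3·R1.
R2 ← R2 / (-119/135).
R1 ← R1 − 10/9·R2.
R3 ← R3 + 4/27·R2.
R3 ← R3 / (359/357).
R1 ← R1 − 585/238·R3.
R2 ← R2 + 705/238·R3.
Reading off the reduced rows gives p = -2, q = -6, r = -1.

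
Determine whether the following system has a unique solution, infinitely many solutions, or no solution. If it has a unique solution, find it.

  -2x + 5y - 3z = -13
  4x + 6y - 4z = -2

infinitely many solutions

Row-reduce:
R1 ← R1 / (-2).
R2 ← R2 − 4·R1.
R2 ← R2 / (16).
R1 ← R1 + 5/2·R2.
Rank is 2 with 3 unknowns, leaving z free.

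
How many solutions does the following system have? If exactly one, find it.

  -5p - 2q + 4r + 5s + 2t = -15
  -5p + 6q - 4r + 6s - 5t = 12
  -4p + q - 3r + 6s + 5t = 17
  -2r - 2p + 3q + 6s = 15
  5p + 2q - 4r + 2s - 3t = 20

p = 2, q = 3, r = -2, s = 1, t = 2

Row-reduce the augmented matrix:
R1 ← R1 / (-5).
R2 ← R2 + 5·R1.
R3 ← R3 + 4·R1.
R4 ← R4 + 2·R1.
R5 ← R5 − 5·R1.
R2 ← R2 / (8).
R1 ← R1 − 2/5·R2.
R3 ← R3 − 13/5·R2.
R4 ← R4 − 19/5·R2.
R3 ← R3 / (-18/5).
R1 ← R1 + 2/5·R3.
R2 ← R2 + 1·R3.
R4 ← R4 − 1/5·R3.
R4 ← R4 / (521/144).
R1 ← R1 + 89/72·R4.
R2 ← R2 + 49/144·R4.
R3 ← R3 + 67/144·R4.
R5 ← R5 − 7·R4.
R5 ← R5 / (-3384/521).
R1 ← R1 − 151/521·R5.
R2 ← R2 + 1138/521·R5.
R3 ← R3 + 631/521·R5.
R4 ← R4 − 409/521·R5.
Reading off the reduced rows gives p = 2, q = 3, r = -2, s = 1, t = 2.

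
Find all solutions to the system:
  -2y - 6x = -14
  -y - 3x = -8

no solution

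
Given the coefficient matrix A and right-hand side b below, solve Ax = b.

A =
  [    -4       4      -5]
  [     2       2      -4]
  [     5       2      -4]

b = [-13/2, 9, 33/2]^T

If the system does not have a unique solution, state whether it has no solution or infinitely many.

Row-reduce the augmented matrix:
R1 ← R1 / (-4).
R2 ← R2 − 2·R1.
R3 ← R3 − 5·R1.
R2 ← R2 / (4).
R1 ← R1 + 1·R2.
R3 ← R3 − 7·R2.
R3 ← R3 / (9/8).
R1 ← R1 + 3/8·R3.
R2 ← R2 + 13/8·R3.
Reading off the reduced rows gives x_1 = 5/2, x_2 = -1, x_3 = -3/2.

x_1 = 5/2, x_2 = -1, x_3 = -3/2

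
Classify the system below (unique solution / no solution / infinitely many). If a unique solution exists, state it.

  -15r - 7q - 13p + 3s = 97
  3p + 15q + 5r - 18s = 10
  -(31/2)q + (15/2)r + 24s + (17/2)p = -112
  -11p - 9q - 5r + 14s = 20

infinitely many solutions

Row-reduce:
R1 ← R1 / (-13).
R2 ← R2 − 3·R1.
R3 ← R3 − 17/2·R1.
R4 ← R4 + 11·R1.
R2 ← R2 / (174/13).
R1 ← R1 − 7/13·R2.
R3 ← R3 + 261/13·R2.
R4 ← R4 + 40/13·R2.
Swap R3 and R4.
R3 ← R3 / (700/87).
R1 ← R1 − 95/87·R3.
R2 ← R2 − 10/87·R3.
Rank is 3 with 4 unknowns, leaving s free.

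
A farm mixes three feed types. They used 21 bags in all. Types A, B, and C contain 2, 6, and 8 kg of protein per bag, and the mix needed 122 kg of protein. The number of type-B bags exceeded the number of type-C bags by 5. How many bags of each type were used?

type-A bags: 4, type-B bags: 11, type-C bags: 6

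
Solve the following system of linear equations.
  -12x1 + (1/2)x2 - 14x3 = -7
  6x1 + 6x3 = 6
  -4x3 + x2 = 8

no solution

Row-reduce:
R1 ← R1 / (-12).
R2 ← R2 − 6·R1.
R2 ← R2 / (1/4).
R1 ← R1 + 1/24·R2.
R3 ← R3 − 1·R2.
Row 3 reduces to 0 = -2, a contradiction. The system is inconsistent.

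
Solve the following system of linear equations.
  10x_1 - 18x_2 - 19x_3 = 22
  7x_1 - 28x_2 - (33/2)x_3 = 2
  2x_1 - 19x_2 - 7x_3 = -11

Row-reduce:
R1 ← R1 / (10).
R2 ← R2 − 7·R1.
R3 ← R3 − 2·R1.
R2 ← R2 / (-77/5).
R1 ← R1 + 9/5·R2.
R3 ← R3 + 77/5·R2.
Row 3 reduces to 0 = -2, a contradiction. The system is inconsistent.

no solution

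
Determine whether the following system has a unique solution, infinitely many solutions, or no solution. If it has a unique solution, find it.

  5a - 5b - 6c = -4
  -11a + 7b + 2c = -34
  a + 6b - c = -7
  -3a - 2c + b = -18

no solution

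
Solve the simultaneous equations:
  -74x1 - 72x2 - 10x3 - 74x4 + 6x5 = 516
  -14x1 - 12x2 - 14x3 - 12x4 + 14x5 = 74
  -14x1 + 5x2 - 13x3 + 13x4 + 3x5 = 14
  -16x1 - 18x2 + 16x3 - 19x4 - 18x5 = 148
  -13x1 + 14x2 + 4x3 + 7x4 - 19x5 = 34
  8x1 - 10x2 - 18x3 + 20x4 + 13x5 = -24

Row-reduce:
R1 ← R1 / (-74).
R2 ← R2 + 14·R1.
R3 ← R3 + 14·R1.
R4 ← R4 + 16·R1.
R5 ← R5 + 13·R1.
R6 ← R6 − 8·R1.
R2 ← R2 / (60/37).
R1 ← R1 − 36/37·R2.
R3 ← R3 − 689/37·R2.
R4 ← R4 + 90/37·R2.
R5 ← R5 − 986/37·R2.
R6 ← R6 + 658/37·R2.
R3 ← R3 / (1919/15).
R1 ← R1 − 37/5·R3.
R2 ← R2 + 112/15·R3.
R5 ← R5 − 3071/15·R3.
R6 ← R6 + 2278/15·R3.
Swap R4 and R5.
R4 ← R4 / (-74155/3838).
R1 ← R1 + 1663/3838·R4.
R2 ← R2 − 5637/3838·R4.
R3 ← R3 − 121/3838·R4.
R6 ← R6 − 74306/1919·R4.
Swap R5 and R6.
R5 ← R5 / (-1073939/74155).
R1 ← R1 − 43991/74155·R5.
R2 ← R2 + 31929/74155·R5.
R3 ← R3 + 84312/74155·R5.
R4 ← R4 + 7544/74155·R5.
Row 6 reduces to 0 = 1, a contradiction. The system is inconsistent.

no solution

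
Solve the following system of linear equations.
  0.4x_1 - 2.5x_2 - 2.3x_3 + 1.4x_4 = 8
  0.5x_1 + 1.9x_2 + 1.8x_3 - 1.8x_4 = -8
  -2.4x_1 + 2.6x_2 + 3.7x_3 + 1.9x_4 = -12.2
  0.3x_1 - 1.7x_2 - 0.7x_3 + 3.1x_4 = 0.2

Row-reduce the augmented matrix:
R1 ← R1 / (2/5).
R2 ← R2 − 1/2·R1.
R3 ← R3 + 12/5·R1.
R4 ← R4 − 3/10·R1.
R2 ← R2 / (201/40).
R1 ← R1 + 25/4·R2.
R3 ← R3 + 62/5·R2.
R4 ← R4 − 7/40·R2.
R3 ← R3 / (2887/2010).
R1 ← R1 − 13/201·R3.
R2 ← R2 − 187/201·R3.
R4 ← R4 − 1733/2010·R3.
R4 ← R4 / (18034/14435).
R1 ← R1 + 2843/2887·R4.
R2 ← R2 + 4919/2887·R4.
R3 ← R3 − 3095/2887·R4.
Reading off the reduced rows gives x_1 = -2, x_2 = 2, x_3 = -6, x_4 = 0.

x_1 = -2, x_2 = 2, x_3 = -6, x_4 = 0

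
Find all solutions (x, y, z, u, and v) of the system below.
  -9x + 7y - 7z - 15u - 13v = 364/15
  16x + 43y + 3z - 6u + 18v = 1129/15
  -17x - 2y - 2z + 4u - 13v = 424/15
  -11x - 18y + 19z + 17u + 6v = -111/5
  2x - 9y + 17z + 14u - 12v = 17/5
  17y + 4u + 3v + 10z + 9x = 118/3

x = -1, y = 8/3, z = 1/5, u = 1, v = -1

Row-reduce the augmented matrix:
R1 ← R1 / (-9).
R2 ← R2 − 16·R1.
R3 ← R3 + 17·R1.
R4 ← R4 + 11·R1.
R5 ← R5 − 2·R1.
R6 ← R6 − 9·R1.
R2 ← R2 / (499/9).
R1 ← R1 + 7/9·R2.
R3 ← R3 + 137/9·R2.
R4 ← R4 + 239/9·R2.
R5 ← R5 + 67/9·R2.
R6 ← R6 − 24·R2.
R3 ← R3 / (4306/499).
R1 ← R1 − 322/499·R3.
R2 ← R2 + 85/499·R3.
R4 ← R4 − 11493/499·R3.
R5 ← R5 − 7074/499·R3.
R6 ← R6 − 3537/499·R3.
R4 ← R4 / (-183757/4306).
R1 ← R1 + 1160/2153·R4.
R2 ← R2 + 551/4306·R4.
R3 ← R3 − 11659/4306·R4.
R5 ← R5 + 69119/2153·R4.
R6 ← R6 + 69119/4306·R4.
R5 ← R5 / (-4868434/183757).
R1 ← R1 − 130509/183757·R5.
R2 ← R2 − 24105/183757·R5.
R3 ← R3 − 126925/183757·R5.
R4 ← R4 − 32968/183757·R5.
R6 ← R6 + 2434217/183757·R5.
R6 reduces to 0 = 0, so the extra equation is consistent.
Reading off the reduced rows gives x = -1, y = 8/3, z = 1/5, u = 1, v = -1.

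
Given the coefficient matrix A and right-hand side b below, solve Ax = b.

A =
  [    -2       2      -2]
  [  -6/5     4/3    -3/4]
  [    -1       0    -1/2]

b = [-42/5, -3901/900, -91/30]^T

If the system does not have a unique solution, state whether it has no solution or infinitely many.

x_1 = 11/5, x_2 = -1/3, x_3 = 5/3

Row-reduce the augmented matrix:
R1 ← R1 / (-2).
R2 ← R2 + 6/5·R1.
R3 ← R3 + 1·R1.
R2 ← R2 / (2/15).
R1 ← R1 + 1·R2.
R3 ← R3 + 1·R2.
R3 ← R3 / (31/8).
R1 ← R1 − 35/8·R3.
R2 ← R2 − 27/8·R3.
Reading off the reduced rows gives x_1 = 11/5, x_2 = -1/3, x_3 = 5/3.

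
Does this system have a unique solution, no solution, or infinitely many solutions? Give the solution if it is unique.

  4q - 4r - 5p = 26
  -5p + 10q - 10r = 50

Row-reduce:
R1 ← R1 / (-5).
R2 ← R2 + 5·R1.
R2 ← R2 / (6).
R1 ← R1 + 4/5·R2.
Rank is 2 with 3 unknowns, leaving r free.

infinitely many solutions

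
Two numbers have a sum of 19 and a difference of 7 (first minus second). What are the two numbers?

Let x = first number, y = second number.
  x + y = 19
  x - y = 7
Row-reduce the augmented matrix:
R2 ← R2 − 1·R1.
R2 ← R2 / (-2).
R1 ← R1 − 1·R2.
Reading off the reduced rows gives x = 13, y = 6.

first number: 13, second number: 6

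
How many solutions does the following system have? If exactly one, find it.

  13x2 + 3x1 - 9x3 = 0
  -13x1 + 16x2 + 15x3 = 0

Row-reduce:
R1 ← R1 / (3).
R2 ← R2 + 13·R1.
R2 ← R2 / (217/3).
R1 ← R1 − 13/3·R2.
Rank is 2 with 3 unknowns, leaving x3 free.

infinitely many solutions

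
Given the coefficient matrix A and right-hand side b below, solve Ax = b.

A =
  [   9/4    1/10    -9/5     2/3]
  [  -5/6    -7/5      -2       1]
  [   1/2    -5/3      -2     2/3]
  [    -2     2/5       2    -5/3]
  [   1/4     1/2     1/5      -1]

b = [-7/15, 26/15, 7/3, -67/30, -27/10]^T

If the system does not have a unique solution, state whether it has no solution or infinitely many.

Row-reduce the augmented matrix:
R1 ← R1 / (9/4).
R2 ← R2 + 5/6·R1.
R3 ← R3 − 1/2·R1.
R4 ← R4 + 2·R1.
R5 ← R5 − 1/4·R1.
R2 ← R2 / (-184/135).
R1 ← R1 − 2/45·R2.
R3 ← R3 + 76/45·R2.
R4 ← R4 − 22/45·R2.
R5 ← R5 − 22/45·R2.
R3 ← R3 / (196/115).
R1 ← R1 + 102/115·R3.
R2 ← R2 − 45/23·R3.
R4 ← R4 + 64/115·R3.
R5 ← R5 + 64/115·R3.
R4 ← R4 / (-1697/1764).
R1 ← R1 + 29/147·R4.
R2 ← R2 − 155/588·R4.
R3 ← R3 + 2125/3528·R4.
R5 ← R5 + 1697/1764·R4.
R5 reduces to 0 = 0, so the extra equation is consistent.
Reading off the reduced rows gives x_1 = 1/2, x_2 = -9/4, x_3 = 3/2, x_4 = 2.

x_1 = 1/2, x_2 = -9/4, x_3 = 3/2, x_4 = 2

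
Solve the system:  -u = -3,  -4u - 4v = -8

u = 3, v = -1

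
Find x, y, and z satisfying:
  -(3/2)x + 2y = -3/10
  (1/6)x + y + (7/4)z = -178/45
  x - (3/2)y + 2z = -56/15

x = -1/3, y = -2/5, z = -2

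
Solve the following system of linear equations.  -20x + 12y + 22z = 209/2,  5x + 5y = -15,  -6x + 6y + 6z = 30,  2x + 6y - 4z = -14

Row-reduce:
R1 ← R1 / (-20).
R2 ← R2 − 5·R1.
R3 ← R3 + 6·R1.
R4 ← R4 − 2·R1.
R2 ← R2 / (8).
R1 ← R1 + 3/5·R2.
R3 ← R3 − 12/5·R2.
R4 ← R4 − 36/5·R2.
R3 ← R3 / (-9/4).
R1 ← R1 + 11/16·R3.
R2 ← R2 − 11/16·R3.
R4 ← R4 + 27/4·R3.
Row 4 reduces to 0 = 1/2, a contradiction. The system is inconsistent.

no solution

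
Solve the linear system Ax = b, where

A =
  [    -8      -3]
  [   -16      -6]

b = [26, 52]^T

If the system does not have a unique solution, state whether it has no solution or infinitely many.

infinitely many solutions

Row-reduce:
R1 ← R1 / (-8).
R2 ← R2 + 16·R1.
Rank is 1 with 2 unknowns, leaving x_2 free.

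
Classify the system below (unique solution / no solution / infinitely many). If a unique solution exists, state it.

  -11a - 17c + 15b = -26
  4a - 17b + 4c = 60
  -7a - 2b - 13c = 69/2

no solution

Row-reduce:
R1 ← R1 / (-11).
R2 ← R2 − 4·R1.
R3 ← R3 + 7·R1.
R2 ← R2 / (-127/11).
R1 ← R1 + 15/11·R2.
R3 ← R3 + 127/11·R2.
Row 3 reduces to 0 = 1/2, a contradiction. The system is inconsistent.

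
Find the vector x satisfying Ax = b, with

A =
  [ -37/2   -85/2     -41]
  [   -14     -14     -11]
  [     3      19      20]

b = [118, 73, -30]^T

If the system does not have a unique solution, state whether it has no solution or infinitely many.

infinitely many solutions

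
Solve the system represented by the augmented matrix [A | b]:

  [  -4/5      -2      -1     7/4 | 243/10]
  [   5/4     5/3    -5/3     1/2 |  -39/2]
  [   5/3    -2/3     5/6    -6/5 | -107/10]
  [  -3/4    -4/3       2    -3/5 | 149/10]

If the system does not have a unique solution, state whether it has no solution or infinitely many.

x_1 = -6, x_2 = -6, x_3 = 3, x_4 = 6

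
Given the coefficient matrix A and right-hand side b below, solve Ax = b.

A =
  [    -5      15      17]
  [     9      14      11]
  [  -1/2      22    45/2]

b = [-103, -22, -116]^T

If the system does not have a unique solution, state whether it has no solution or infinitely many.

no solution

Row-reduce:
R1 ← R1 / (-5).
R2 ← R2 − 9·R1.
R3 ← R3 + 1/2·R1.
R2 ← R2 / (41).
R1 ← R1 + 3·R2.
R3 ← R3 − 41/2·R2.
Row 3 reduces to 0 = -2, a contradiction. The system is inconsistent.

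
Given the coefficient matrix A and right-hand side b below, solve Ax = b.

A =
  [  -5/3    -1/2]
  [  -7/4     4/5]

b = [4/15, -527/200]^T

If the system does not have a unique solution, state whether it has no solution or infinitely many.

Row-reduce the augmented matrix:
R1 ← R1 / (-5/3).
R2 ← R2 + 7/4·R1.
R2 ← R2 / (53/40).
R1 ← R1 − 3/10·R2.
Reading off the reduced rows gives x_1 = 1/2, x_2 = -11/5.

x_1 = 1/2, x_2 = -11/5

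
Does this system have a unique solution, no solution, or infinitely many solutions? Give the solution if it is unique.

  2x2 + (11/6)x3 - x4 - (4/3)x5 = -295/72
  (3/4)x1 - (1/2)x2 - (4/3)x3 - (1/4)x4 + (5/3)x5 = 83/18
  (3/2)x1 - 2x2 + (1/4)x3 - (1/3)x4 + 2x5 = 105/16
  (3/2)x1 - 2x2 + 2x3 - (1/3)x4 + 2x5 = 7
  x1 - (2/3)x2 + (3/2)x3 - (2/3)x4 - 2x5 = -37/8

Row-reduce the augmented matrix:
Swap R1 and R2.
R1 ← R1 / (3/4).
R3 ← R3 − 3/2·R1.
R4 ← R4 − 3/2·R1.
R5 ← R5 − 1·R1.
R2 ← R2 / (2).
R1 ← R1 + 2/3·R2.
R3 ← R3 + 1·R2.
R4 ← R4 + 1·R2.
R3 ← R3 / (23/6).
R1 ← R1 + 7/6·R3.
R2 ← R2 − 11/12·R3.
R4 ← R4 − 67/12·R3.
R5 ← R5 − 59/18·R3.
R4 ← R4 / (7/46).
R1 ← R1 + 53/69·R4.
R2 ← R2 + 29/69·R4.
R3 ← R3 + 2/23·R4.
R5 ← R5 + 10/207·R4.
R5 ← R5 / (-20/9).
R1 ← R1 − 52/9·R5.
R2 ← R2 − 7/3·R5.
R4 ← R4 − 6·R5.
Reading off the reduced rows gives x1 = 1, x2 = 0, x3 = 1/4, x4 = 1, x5 = 8/3.

x1 = 1, x2 = 0, x3 = 1/4, x4 = 1, x5 = 8/3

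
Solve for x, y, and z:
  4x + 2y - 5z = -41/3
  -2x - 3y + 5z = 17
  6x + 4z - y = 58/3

x = 1, y = -4/3, z = 3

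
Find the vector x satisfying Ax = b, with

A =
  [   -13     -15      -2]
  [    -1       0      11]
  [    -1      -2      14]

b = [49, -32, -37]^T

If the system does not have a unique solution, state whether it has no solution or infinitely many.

x_1 = -1, x_2 = -2, x_3 = -3

Row-reduce the augmented matrix:
R1 ← R1 / (-13).
R2 ← R2 + 1·R1.
R3 ← R3 + 1·R1.
R2 ← R2 / (15/13).
R1 ← R1 − 15/13·R2.
R3 ← R3 + 11/13·R2.
R3 ← R3 / (67/3).
R1 ← R1 + 11·R3.
R2 ← R2 − 29/3·R3.
Reading off the reduced rows gives x_1 = -1, x_2 = -2, x_3 = -3.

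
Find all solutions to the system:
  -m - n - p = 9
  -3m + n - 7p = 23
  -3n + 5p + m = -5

Row-reduce:
R1 ← R1 / (-1).
R2 ← R2 + 3·R1.
R3 ← R3 − 1·R1.
R2 ← R2 / (4).
R1 ← R1 − 1·R2.
R3 ← R3 + 4·R2.
Rank is 2 with 3 unknowns, leaving p free.

infinitely many solutions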